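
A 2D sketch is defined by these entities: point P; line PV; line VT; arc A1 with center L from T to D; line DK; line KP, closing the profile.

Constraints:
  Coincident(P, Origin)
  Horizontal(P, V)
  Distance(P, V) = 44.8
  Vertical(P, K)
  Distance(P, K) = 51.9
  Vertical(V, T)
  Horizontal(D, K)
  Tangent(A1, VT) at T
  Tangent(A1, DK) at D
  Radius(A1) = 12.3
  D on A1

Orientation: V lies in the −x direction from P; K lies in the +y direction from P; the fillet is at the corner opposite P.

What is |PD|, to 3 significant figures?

61.2

P is at the origin; PV is horizontal with |PV| = 44.8 and V on the −x side, so V = (-44.8, 0.00). P and K share the same x with |PK| = 51.9 and K on the +y side, so K = (0.00, 51.9). The virtual corner opposite P is at (-44.8, 51.9). The tangent condition forces LT to be normal to VT and tangency of A1 to DK means the radius LD is perpendicular to DK, with radius 12.3, so the center L sits 12.3 in from both sides at L = (-32.5, 39.6). That places the tangent points at T = (-44.8, 39.6) on VT and D = (-32.5, 51.9) on DK. Then |PD| = |D − P| = 61.2.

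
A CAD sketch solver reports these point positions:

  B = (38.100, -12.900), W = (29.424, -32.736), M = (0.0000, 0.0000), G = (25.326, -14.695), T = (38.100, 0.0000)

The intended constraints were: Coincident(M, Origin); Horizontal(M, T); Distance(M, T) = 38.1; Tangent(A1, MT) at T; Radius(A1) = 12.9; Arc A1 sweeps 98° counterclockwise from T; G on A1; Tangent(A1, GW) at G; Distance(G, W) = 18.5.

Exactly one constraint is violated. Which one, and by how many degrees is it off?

Tangent(A1, GW) at G — off by 4.80°.

M = (0.00, 0.00) ✓; M.y = 0.00, T.y = 0.00 ✓; |MT| = 38.10 ✓; ∠(BT, TM) = 90.00° ✓; |BT| = 12.90 ✓; bearing(B→G) − bearing(B→T) = 98.00° ✓; |BG| = 12.90 ✓; ∠(BG, GW) = 85.20° ✗; |GW| = 18.50 ✓.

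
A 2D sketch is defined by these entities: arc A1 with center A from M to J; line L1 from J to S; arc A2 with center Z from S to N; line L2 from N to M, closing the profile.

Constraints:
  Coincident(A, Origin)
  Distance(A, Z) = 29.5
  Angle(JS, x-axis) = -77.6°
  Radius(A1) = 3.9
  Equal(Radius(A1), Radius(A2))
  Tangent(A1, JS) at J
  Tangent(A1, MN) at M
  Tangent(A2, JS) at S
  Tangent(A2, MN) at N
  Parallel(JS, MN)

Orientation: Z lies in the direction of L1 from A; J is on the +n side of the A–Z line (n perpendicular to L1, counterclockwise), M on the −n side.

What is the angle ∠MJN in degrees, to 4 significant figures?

75.19°

Tangency of A1 to both parallel lines with radius 3.9 puts J and M at A ± 3.9·n: J = (3.809, 0.8375), M = (-3.809, -0.8375). Equal radii place S and N the same way about Z: S = Z + 3.9·n = (10.14, -27.97), N = Z − 3.9·n = (2.526, -29.65). Then cos ∠MJN = JM·JN / (|JM||JN|), giving 75.19°.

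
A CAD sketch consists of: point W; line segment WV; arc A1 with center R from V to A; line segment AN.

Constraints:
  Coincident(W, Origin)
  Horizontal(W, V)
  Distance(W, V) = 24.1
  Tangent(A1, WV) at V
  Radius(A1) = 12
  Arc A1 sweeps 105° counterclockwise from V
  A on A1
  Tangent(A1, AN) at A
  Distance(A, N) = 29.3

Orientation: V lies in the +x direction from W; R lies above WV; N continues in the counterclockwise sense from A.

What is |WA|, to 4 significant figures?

38.76

W is at the origin; W and V share the same y with |WV| = 24.1 and V on the +x side, so V = (24.10, 0.000). The tangent condition forces RV to be normal to WV, so R = V + (0, 12) = (24.10, 12.00). On A1, V sits at bearing -90° from R; a 105° counterclockwise sweep puts A at bearing 15°, so A = R + 12.0·(cos 15°, sin 15°) = (35.69, 15.11). Then |WA| = |A − W| = 38.76.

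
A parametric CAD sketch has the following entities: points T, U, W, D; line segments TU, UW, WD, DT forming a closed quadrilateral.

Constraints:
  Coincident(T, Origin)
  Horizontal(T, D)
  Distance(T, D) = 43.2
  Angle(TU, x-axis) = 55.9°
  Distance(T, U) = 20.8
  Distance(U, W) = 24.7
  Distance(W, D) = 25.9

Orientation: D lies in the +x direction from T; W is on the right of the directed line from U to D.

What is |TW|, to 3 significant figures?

19.3

Checks: |UW| = 24.70 ✓; |WD| = 25.90 ✓.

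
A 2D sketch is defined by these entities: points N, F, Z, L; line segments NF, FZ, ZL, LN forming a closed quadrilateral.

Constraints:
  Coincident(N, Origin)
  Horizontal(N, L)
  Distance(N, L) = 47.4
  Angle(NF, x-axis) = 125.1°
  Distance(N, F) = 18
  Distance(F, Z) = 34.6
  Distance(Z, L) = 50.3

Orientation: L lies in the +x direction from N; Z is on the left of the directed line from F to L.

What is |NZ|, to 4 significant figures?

41.18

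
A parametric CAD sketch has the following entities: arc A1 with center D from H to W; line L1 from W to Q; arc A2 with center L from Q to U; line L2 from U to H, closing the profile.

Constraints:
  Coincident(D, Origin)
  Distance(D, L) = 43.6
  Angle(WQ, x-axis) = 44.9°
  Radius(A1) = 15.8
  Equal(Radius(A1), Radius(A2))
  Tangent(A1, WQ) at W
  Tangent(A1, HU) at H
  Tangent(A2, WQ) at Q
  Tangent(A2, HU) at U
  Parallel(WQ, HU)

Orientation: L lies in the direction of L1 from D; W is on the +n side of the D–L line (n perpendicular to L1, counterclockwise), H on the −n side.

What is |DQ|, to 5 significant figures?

46.375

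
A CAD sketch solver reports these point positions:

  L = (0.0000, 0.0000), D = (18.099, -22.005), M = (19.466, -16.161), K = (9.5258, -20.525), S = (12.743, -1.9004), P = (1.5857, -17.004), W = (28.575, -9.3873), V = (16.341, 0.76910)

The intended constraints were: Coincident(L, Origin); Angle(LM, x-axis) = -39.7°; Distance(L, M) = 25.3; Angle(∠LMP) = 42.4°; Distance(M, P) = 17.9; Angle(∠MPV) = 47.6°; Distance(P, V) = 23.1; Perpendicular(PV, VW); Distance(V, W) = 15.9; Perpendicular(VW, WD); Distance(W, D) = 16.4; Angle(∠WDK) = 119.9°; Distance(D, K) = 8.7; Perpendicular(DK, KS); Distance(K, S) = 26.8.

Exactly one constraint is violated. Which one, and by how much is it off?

Distance(K, S) = 26.8 — off by 7.90.

L = (0.00, 0.00) ✓; LM at -39.70° ✓; |LM| = 25.30 ✓; ∠LMP = 42.40° ✓; |MP| = 17.90 ✓; ∠MPV = 47.60° ✓; |PV| = 23.10 ✓; ∠(PV, VW) = 90.00° ✓; |VW| = 15.90 ✓; ∠(VW, WD) = 90.00° ✓; |WD| = 16.40 ✓; ∠WDK = 119.9° ✓; |DK| = 8.700 ✓; ∠(DK, KS) = 90.01° ✓; |KS| = 18.90 ✗.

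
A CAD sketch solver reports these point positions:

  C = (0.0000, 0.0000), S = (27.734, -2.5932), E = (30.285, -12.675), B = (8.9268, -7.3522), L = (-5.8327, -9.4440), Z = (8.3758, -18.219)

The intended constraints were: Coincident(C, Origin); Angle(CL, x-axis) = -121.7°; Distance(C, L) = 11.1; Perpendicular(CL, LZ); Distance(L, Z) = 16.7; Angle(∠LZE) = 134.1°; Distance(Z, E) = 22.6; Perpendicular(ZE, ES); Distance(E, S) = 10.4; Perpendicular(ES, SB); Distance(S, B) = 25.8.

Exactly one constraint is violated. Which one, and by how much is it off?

Distance(S, B) = 25.8 — off by 6.40.

C = (0.00, 0.00) ✓; CL at -121.7° ✓; |CL| = 11.10 ✓; ∠(CL, LZ) = 90.00° ✓; |LZ| = 16.70 ✓; ∠LZE = 134.1° ✓; |ZE| = 22.60 ✓; ∠(ZE, ES) = 90.00° ✓; |ES| = 10.40 ✓; ∠(ES, SB) = 90.00° ✓; |SB| = 19.40 ✗.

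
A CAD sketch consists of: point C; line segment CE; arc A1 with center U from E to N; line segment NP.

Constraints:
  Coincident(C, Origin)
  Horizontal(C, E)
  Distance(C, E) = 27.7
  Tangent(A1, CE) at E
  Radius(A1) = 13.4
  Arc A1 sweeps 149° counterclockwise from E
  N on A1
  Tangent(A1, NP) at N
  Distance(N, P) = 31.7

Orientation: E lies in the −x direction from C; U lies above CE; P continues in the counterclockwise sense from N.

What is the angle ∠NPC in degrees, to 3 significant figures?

9.67°

C is at the origin; C and E share the same y with |CE| = 27.7 and E on the −x side, so E = (-27.7, 0.00). Since A1 is tangent to CE there, UE ⟂ CE, so U = E + (0, 13.4) = (-27.7, 13.4). On A1, E sits at bearing -90° from U; a 149° counterclockwise sweep puts N at bearing 59°, so N = U + 13.4·(cos 59°, sin 59°) = (-20.8, 24.9). Tangency of A1 to NP means the radius UN is perpendicular to NP, so NP runs along (−sin 59°, cos 59°); with |NP| = 31.7, P = (-48.0, 41.2). Then cos ∠NPC = PN·PC / (|PN||PC|), giving 9.67°.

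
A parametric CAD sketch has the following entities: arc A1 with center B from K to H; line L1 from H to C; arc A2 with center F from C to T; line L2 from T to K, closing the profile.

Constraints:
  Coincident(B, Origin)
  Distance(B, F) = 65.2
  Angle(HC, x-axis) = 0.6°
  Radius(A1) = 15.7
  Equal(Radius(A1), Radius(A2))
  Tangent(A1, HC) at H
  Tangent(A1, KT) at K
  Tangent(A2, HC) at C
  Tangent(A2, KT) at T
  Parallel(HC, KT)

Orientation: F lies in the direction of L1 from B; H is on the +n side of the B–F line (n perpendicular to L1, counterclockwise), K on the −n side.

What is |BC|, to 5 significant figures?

67.064

The slot axis is L1's direction at 0.6°, so u = (cos 0.6°, sin 0.6°) = (0.99995, 0.010472) and n = (−sin 0.6°, cos 0.6°) = (-0.010472, 0.99995). B is at the origin and F lies 65.2 along u from B, so F = 65.2·u = (65.196, 0.68276). Tangency of A1 to both parallel lines with radius 15.7 puts H and K at B ± 15.7·n: H = (-0.16441, 15.699), K = (0.16441, -15.699). Equal radii place C and T the same way about F: C = F + 15.7·n = (65.032, 16.382), T = F − 15.7·n = (65.361, -15.016). Then |BC| = |C − B| = 67.064.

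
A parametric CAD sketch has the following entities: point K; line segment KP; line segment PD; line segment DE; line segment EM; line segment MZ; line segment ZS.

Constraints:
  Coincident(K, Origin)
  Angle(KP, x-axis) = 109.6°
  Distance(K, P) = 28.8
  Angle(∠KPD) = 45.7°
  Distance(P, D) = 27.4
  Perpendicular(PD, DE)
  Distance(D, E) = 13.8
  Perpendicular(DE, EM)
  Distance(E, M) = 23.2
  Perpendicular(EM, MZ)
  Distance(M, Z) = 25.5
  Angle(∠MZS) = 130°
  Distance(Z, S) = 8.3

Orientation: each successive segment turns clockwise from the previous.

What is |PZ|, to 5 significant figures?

12.431

K is at the origin; KP runs at 109.6° with length 28.8, so P = (-9.6610, 27.131). ∠KPD = 45.7° gives PD at -24.700° from the x-axis; with |PD| = 27.4, D = (15.232, 15.682). PD ⟂ DE, so DE runs at -114.70°; with |DE| = 13.8, E = (9.4656, 3.1443). DE is perpendicular to EM, so EM runs at 155.30°; with |EM| = 23.2, M = (-11.612, 12.839). EM ⟂ MZ, so MZ runs at 65.300°; with |MZ| = 25.5, Z = (-0.95623, 36.006). Then |PZ| = |Z − P| = 12.431.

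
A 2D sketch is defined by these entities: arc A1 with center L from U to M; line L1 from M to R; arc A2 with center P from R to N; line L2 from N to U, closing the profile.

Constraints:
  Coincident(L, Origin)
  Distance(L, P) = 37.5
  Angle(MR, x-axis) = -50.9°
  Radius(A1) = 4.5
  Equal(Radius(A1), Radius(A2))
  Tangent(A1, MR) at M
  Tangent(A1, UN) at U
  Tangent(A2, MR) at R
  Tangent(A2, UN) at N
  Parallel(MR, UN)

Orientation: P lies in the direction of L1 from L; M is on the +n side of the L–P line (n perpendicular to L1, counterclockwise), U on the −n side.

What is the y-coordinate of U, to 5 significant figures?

-2.8380

The slot axis is L1's direction at -50.9°, so u = (cos -50.9°, sin -50.9°) = (0.63068, -0.77605) and n = (−sin -50.9°, cos -50.9°) = (0.77605, 0.63068). L is at the origin and P lies 37.5 along u from L, so P = 37.5·u = (23.650, -29.102). Tangency of A1 to both parallel lines with radius 4.5 puts M and U at L ± 4.5·n: M = (3.4922, 2.8380), U = (-3.4922, -2.8380). So U.y = -2.8380.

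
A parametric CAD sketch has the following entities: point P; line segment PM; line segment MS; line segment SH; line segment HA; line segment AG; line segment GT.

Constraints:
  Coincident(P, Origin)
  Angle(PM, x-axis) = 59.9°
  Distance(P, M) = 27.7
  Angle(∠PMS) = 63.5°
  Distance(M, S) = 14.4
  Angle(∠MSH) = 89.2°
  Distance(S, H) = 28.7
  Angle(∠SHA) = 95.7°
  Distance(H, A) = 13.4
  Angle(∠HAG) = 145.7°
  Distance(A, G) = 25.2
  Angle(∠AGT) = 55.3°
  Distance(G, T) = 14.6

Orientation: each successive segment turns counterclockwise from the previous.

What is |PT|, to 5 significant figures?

24.681

P is at the origin; PM runs at 59.9° with length 27.7, so M = (13.892, 23.965). ∠PMS = 63.5° gives MS at 176.40° from the x-axis; with |MS| = 14.4, S = (-0.47974, 24.869). ∠MSH = 89.2° gives SH at -92.800° from the x-axis; with |SH| = 28.7, H = (-1.8817, -3.7969). ∠SHA = 95.7° gives HA at -8.5000° from the x-axis; with |HA| = 13.4, A = (11.371, -5.7775). ∠HAG = 145.7° gives AG at 25.800° from the x-axis; with |AG| = 25.2, G = (34.059, 5.1903). ∠AGT = 55.3° gives GT at 150.50° from the x-axis; with |GT| = 14.6, T = (21.352, 12.380). Then |PT| = |T − P| = 24.681.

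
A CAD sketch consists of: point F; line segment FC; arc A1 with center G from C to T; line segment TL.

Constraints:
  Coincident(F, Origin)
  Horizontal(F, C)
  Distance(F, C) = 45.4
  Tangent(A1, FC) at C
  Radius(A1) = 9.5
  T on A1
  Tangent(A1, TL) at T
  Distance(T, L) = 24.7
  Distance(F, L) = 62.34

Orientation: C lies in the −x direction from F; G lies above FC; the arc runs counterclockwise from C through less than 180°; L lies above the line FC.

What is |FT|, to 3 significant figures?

40.4

F is at the origin; FC is horizontal with |FC| = 45.4 and C on the −x side, so C = (-45.4, 0.00). A1 meets FC tangentially, so GC is at right angles to FC, so G = C + (0, 9.5) = (-45.4, 9.50). Since GT ⟂ TL (tangency), |GL| = √(9.5² + 24.7²) = 26.5 regardless of where T sits on A1. So L lies on both circle(F, 62.34) and circle(G, 26.5); the above-FC intersection is L = (-51.4, 35.3). T is the foot of the tangent from L: T = (-37.5, 14.8).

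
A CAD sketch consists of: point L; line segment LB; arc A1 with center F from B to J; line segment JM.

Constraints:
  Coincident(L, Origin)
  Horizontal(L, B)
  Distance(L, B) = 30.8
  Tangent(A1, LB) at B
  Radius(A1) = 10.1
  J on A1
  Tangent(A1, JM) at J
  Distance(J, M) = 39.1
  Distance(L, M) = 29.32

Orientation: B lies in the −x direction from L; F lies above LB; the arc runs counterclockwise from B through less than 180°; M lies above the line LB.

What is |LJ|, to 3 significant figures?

24.2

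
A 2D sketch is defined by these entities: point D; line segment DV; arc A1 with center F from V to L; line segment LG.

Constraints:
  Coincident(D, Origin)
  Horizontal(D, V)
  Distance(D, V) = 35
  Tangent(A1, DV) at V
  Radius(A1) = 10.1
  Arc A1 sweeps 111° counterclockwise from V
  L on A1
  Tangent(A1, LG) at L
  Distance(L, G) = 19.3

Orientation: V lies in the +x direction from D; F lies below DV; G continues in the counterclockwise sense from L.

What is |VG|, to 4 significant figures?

31.84

D is at the origin; DV is horizontal with |DV| = 35.0 and V on the +x side, so V = (35.00, 0.000). Since A1 is tangent to DV there, FV ⟂ DV, so F = V + (0, -10.1) = (35.00, -10.10). On A1, V sits at bearing 90° from F; a 111° counterclockwise sweep puts L at bearing 201°, so L = F + 10.1·(cos 201°, sin 201°) = (25.57, -13.72). Since A1 is tangent to LG there, FL ⟂ LG, so LG runs along (−sin 201°, cos 201°); with |LG| = 19.3, G = (32.49, -31.74). Then |VG| = |G − V| = 31.84.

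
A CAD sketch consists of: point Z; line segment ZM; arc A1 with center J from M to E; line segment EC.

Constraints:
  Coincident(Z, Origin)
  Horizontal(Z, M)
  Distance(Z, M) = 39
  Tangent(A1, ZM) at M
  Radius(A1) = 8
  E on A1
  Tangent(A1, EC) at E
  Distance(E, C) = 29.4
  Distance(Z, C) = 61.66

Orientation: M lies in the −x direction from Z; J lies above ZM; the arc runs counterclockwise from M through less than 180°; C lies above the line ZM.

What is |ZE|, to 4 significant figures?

34.89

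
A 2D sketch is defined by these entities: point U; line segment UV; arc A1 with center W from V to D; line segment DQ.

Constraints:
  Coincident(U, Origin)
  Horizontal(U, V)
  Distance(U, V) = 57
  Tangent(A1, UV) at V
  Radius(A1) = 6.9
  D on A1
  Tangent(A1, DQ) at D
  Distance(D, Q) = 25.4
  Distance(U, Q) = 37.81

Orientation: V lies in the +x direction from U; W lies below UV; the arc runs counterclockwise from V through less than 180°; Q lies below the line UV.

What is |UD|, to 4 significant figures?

52.55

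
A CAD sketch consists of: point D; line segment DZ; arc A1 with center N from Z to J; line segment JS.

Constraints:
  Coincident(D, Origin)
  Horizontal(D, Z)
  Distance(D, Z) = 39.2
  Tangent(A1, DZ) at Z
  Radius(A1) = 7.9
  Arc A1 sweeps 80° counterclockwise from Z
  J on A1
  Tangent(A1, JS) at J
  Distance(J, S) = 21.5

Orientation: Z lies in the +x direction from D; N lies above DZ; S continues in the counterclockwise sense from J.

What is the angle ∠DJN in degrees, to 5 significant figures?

17.911°

D is at the origin; DZ is horizontal with |DZ| = 39.2 and Z on the +x side, so Z = (39.200, 0.0000). Tangency of A1 to DZ means the radius NZ is perpendicular to DZ, so N = Z + (0, 7.9) = (39.200, 7.9000). On A1, Z sits at bearing -90° from N; an 80° counterclockwise sweep puts J at bearing -10°, so J = N + 7.9·(cos -10°, sin -10°) = (46.980, 6.5282). Then cos ∠DJN = JD·JN / (|JD||JN|), giving 17.911°.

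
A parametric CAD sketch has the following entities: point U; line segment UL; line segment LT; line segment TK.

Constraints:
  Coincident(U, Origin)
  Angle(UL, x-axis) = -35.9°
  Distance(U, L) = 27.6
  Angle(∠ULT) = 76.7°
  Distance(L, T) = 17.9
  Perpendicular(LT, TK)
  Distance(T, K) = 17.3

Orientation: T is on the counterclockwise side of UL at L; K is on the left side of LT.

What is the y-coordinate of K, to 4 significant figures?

6.990

U is at the origin; UL runs at -35.9° with length 27.6, so L = 27.6·(cos -35.9°, sin -35.9°) = (22.36, -16.18). ∠ULT = 76.7°, so LT runs at -35.9° + (180° − 76.7°) = 67.40° from the x-axis; with |LT| = 17.9, T = L + 17.9·(cos 67.40°, sin 67.40°) = (29.24, 0.3416). LT is perpendicular to TK; with |TK| = 17.3 on the left of LT, K = T + 17.3·(-0.9232, 0.3843) = (13.26, 6.990). So K.y = 6.990.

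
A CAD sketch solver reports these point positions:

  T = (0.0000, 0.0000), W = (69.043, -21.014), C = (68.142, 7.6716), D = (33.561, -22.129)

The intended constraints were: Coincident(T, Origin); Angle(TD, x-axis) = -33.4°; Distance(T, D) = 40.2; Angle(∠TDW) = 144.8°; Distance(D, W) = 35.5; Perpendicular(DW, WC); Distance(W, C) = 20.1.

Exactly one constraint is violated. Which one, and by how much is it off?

Distance(W, C) = 20.1 — off by 8.60.

T = (0.00, 0.00) ✓; TD at -33.40° ✓; |TD| = 40.20 ✓; ∠TDW = 144.8° ✓; |DW| = 35.50 ✓; ∠(DW, WC) = 90.00° ✓; |WC| = 28.70 ✗.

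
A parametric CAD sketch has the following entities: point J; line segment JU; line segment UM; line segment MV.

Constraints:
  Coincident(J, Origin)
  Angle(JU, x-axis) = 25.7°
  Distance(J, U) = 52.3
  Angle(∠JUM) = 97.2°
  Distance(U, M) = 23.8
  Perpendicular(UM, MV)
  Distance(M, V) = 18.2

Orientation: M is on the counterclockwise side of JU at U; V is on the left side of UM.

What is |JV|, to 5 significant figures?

45.346

J is at the origin; JU runs at 25.7° with length 52.3, so U = 52.3·(cos 25.7°, sin 25.7°) = (47.126, 22.680). ∠JUM = 97.2°, so UM runs at 25.7° + (180° − 97.2°) = 108.50° from the x-axis; with |UM| = 23.8, M = U + 23.8·(cos 108.50°, sin 108.50°) = (39.574, 45.250). UM ⟂ MV; with |MV| = 18.2 on the left of UM, V = M + 18.2·(-0.94832, -0.31730) = (22.315, 39.476). Then |JV| = |V − J| = 45.346.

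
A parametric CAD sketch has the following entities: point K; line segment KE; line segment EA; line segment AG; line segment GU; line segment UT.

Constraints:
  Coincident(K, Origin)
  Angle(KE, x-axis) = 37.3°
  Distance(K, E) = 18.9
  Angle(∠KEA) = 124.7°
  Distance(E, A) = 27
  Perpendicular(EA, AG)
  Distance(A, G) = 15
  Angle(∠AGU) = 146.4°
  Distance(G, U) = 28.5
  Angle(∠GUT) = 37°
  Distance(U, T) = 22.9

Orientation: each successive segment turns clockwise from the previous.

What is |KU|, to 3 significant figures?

32.0

K is at the origin; KE runs at 37.3° with length 18.9, so E = (15.0, 11.5). ∠KEA = 124.7° gives EA at -18.0° from the x-axis; with |EA| = 27.0, A = (40.7, 3.11). EA is perpendicular to AG, so AG runs at -108°; with |AG| = 15.0, G = (36.1, -11.2). ∠AGU = 146.4° gives GU at -142° from the x-axis; with |GU| = 28.5, U = (13.7, -28.9). Then |KU| = |U − K| = 32.0.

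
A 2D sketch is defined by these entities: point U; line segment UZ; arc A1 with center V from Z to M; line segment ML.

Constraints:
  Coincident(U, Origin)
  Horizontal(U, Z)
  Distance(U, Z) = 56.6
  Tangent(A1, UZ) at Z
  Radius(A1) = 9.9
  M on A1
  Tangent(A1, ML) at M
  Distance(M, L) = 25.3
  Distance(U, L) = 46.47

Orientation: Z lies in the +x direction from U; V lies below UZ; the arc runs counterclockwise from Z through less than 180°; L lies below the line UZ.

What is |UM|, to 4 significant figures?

48.00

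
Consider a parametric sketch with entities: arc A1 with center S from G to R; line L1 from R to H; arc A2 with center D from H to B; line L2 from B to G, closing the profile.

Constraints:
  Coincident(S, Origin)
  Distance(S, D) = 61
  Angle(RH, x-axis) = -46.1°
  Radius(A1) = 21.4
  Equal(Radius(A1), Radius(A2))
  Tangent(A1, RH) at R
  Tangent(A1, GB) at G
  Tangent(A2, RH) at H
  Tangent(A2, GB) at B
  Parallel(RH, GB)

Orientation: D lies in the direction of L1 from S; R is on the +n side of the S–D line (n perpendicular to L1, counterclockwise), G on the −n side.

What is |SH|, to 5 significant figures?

64.645

Tangency of A1 to both parallel lines with radius 21.4 puts R and G at S ± 21.4·n: R = (15.420, 14.839), G = (-15.420, -14.839). Equal radii place H and B the same way about D: H = D + 21.4·n = (57.717, -29.115), B = D − 21.4·n = (26.878, -58.792). Then |SH| = |H − S| = 64.645.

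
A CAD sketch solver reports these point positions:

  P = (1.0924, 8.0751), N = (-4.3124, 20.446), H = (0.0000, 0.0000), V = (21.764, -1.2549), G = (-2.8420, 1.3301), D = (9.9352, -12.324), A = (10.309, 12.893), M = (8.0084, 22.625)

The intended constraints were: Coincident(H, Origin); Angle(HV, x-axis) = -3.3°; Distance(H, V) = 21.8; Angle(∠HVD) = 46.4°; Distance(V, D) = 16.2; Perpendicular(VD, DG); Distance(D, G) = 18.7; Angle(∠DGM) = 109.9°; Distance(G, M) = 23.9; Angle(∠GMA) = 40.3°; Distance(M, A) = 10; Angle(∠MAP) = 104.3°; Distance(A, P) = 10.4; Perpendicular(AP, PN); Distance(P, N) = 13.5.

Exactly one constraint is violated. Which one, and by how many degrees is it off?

Perpendicular(AP, PN) — off by 4.00°.

H = (0.00, 0.00) ✓; HV at -3.300° ✓; |HV| = 21.80 ✓; ∠HVD = 46.40° ✓; |VD| = 16.20 ✓; ∠(VD, DG) = 90.00° ✓; |DG| = 18.70 ✓; ∠DGM = 109.9° ✓; |GM| = 23.90 ✓; ∠GMA = 40.30° ✓; |MA| = 10.00 ✓; ∠MAP = 104.3° ✓; |AP| = 10.40 ✓; ∠(AP, PN) = 94.00° ✗; |PN| = 13.50 ✓.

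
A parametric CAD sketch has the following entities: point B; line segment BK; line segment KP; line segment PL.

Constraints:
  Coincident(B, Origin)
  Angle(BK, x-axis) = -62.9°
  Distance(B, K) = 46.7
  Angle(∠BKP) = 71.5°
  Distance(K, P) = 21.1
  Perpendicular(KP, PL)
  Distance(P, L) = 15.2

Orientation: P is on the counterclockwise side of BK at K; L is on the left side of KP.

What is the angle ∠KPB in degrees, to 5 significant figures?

81.927°

B is at the origin; BK runs at -62.9° with length 46.7, so K = 46.7·(cos -62.9°, sin -62.9°) = (21.274, -41.573). ∠BKP = 71.5°, so KP runs at -62.9° + (180° − 71.5°) = 45.600° from the x-axis; with |KP| = 21.1, P = K + 21.1·(cos 45.600°, sin 45.600°) = (36.037, -26.498). Then cos ∠KPB = PK·PB / (|PK||PB|), giving 81.927°.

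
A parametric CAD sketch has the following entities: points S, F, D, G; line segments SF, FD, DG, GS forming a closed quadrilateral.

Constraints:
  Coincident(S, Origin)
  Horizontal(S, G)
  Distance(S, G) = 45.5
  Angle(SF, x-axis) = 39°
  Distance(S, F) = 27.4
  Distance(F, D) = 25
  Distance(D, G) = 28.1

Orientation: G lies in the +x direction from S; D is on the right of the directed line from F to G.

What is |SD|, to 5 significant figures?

19.948

S is at the origin; S and G share the same y with |SG| = 45.5 and G in +x, so G = (45.5, 0). SF runs at 39.0° with |SF| = 27.4, so F = (21.294, 17.243). D is determined by |FD| = 25.0 and |DG| = 28.1 together: it lies at the intersection of circle(F, 25.0) and circle(G, 28.1). With |FG| = 29.720, the foot of the radical line on FG is 12.091 from F and the perpendicular offset is √(25.0² − 12.091²) = 21.882. Taking the right-of-FG solution: D = (18.446, -7.5938).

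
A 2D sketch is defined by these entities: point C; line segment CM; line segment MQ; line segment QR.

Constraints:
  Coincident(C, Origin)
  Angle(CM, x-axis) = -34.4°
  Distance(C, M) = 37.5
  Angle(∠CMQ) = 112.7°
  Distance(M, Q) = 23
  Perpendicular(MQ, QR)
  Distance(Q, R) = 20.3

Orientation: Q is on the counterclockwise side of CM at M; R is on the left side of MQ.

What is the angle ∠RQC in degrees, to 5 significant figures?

47.286°

C is at the origin; CM runs at -34.4° with length 37.5, so M = 37.5·(cos -34.4°, sin -34.4°) = (30.942, -21.186). ∠CMQ = 112.7°, so MQ runs at -34.4° + (180° − 112.7°) = 32.900° from the x-axis; with |MQ| = 23.0, Q = M + 23.0·(cos 32.900°, sin 32.900°) = (50.253, -8.6933). MQ is perpendicular to QR; with |QR| = 20.3 on the left of MQ, R = Q + 20.3·(-0.54317, 0.83962) = (39.227, 8.3510). Then cos ∠RQC = QR·QC / (|QR||QC|), giving 47.286°.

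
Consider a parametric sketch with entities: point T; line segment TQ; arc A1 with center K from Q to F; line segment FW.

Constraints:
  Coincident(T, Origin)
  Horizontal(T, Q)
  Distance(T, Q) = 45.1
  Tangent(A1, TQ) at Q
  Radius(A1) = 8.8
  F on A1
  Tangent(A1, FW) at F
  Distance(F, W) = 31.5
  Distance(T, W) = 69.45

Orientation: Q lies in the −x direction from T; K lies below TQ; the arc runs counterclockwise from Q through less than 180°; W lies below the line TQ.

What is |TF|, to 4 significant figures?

54.41

Checks: |KF| = 8.800 ✓; ∠(KF, FW) = 90.00° ✓; |FW| = 31.50 ✓; |TW| = 69.45 ✓.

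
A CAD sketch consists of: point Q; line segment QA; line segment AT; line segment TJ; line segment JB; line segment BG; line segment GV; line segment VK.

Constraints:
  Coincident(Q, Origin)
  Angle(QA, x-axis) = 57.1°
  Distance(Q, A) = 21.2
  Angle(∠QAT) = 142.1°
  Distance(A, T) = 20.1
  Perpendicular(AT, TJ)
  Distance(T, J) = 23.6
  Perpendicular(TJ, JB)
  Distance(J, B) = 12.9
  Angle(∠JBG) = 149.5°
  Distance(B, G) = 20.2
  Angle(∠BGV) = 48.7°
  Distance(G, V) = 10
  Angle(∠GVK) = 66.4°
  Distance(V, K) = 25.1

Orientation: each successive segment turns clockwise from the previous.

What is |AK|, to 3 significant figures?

35.3

Q is at the origin; QA runs at 57.1° with length 21.2, so A = (11.5, 17.8). ∠QAT = 142.1° gives AT at 19.2° from the x-axis; with |AT| = 20.1, T = (30.5, 24.4). The perpendicularity gives TJ at right angles to AT, so TJ runs at -70.8°; with |TJ| = 23.6, J = (38.3, 2.12). The perpendicularity gives JB at right angles to TJ, so JB runs at -161°; with |JB| = 12.9, B = (26.1, -2.12). ∠JBG = 149.5° gives BG at 169° from the x-axis; with |BG| = 20.2, G = (6.27, 1.84). ∠BGV = 48.7° gives GV at 37.4° from the x-axis; with |GV| = 10.0, V = (14.2, 7.91). ∠GVK = 66.4° gives VK at -76.2° from the x-axis; with |VK| = 25.1, K = (20.2, -16.5). Then |AK| = |K − A| = 35.3.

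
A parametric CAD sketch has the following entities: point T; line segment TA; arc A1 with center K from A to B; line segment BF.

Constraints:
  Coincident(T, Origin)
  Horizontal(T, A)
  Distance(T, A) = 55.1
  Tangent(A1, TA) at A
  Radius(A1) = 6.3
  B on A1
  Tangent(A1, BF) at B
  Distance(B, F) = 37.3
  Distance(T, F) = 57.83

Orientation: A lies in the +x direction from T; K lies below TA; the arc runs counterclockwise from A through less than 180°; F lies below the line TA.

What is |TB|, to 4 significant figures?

49.20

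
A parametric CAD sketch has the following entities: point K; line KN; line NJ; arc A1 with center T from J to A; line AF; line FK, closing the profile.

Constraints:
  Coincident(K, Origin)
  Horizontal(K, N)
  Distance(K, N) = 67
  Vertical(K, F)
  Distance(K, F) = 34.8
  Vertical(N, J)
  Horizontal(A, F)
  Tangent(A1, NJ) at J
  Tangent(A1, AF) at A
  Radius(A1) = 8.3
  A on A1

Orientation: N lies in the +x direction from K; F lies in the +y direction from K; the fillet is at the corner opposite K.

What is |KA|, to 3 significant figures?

68.2

K is at the origin; K and N share the same y with |KN| = 67.0 and N on the +x side, so N = (67.0, 0.00). K and F share the same x with |KF| = 34.8 and F on the +y side, so F = (0.00, 34.8). The virtual corner opposite K is at (67.0, 34.8). Since A1 is tangent to NJ there, TJ ⟂ NJ and since A1 is tangent to AF there, TA ⟂ AF, with radius 8.3, so the center T sits 8.3 in from both sides at T = (58.7, 26.5). That places the tangent points at J = (67.0, 26.5) on NJ and A = (58.7, 34.8) on AF. Then |KA| = |A − K| = 68.2.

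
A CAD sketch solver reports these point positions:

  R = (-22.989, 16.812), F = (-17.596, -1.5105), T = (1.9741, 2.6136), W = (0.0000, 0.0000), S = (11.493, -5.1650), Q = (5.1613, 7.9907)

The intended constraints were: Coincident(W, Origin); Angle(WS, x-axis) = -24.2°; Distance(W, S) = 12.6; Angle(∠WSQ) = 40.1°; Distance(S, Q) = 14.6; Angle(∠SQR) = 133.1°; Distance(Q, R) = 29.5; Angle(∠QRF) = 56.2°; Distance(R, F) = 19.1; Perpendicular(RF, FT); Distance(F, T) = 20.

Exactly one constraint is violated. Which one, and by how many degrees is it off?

Perpendicular(RF, FT) — off by 4.50°.

W = (0.00, 0.00) ✓; WS at -24.20° ✓; |WS| = 12.60 ✓; ∠WSQ = 40.10° ✓; |SQ| = 14.60 ✓; ∠SQR = 133.1° ✓; |QR| = 29.50 ✓; ∠QRF = 56.20° ✓; |RF| = 19.10 ✓; ∠(RF, FT) = 85.50° ✗; |FT| = 20.00 ✓.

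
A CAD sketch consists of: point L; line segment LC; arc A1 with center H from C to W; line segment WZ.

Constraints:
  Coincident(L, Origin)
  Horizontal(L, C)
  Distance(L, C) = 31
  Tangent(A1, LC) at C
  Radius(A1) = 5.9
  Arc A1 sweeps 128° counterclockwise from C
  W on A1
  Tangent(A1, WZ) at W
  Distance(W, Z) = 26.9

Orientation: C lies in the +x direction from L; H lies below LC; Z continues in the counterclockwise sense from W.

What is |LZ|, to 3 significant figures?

52.8

L is at the origin; L and C share the same y with |LC| = 31.0 and C on the +x side, so C = (31.0, 0.00). Since A1 is tangent to LC there, HC ⟂ LC, so H = C + (0, -5.9) = (31.0, -5.90). On A1, C sits at bearing 90° from H; a 128° counterclockwise sweep puts W at bearing 218°, so W = H + 5.9·(cos 218°, sin 218°) = (26.4, -9.53). Since A1 is tangent to WZ there, HW ⟂ WZ, so WZ runs along (−sin 218°, cos 218°); with |WZ| = 26.9, Z = (42.9, -30.7). Then |LZ| = |Z − L| = 52.8.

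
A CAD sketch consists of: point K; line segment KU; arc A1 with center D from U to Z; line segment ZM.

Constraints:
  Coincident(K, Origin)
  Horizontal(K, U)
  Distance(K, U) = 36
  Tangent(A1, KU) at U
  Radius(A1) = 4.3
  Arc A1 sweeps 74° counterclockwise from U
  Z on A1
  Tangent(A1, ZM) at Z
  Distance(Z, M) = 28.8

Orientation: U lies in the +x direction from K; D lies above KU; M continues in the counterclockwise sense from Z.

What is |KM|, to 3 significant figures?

57.1

On A1, U sits at bearing -90° from D; a 74° counterclockwise sweep puts Z at bearing -16°, so Z = D + 4.3·(cos -16°, sin -16°) = (40.1, 3.11). Since A1 is tangent to ZM there, DZ ⟂ ZM, so ZM runs along (−sin -16°, cos -16°); with |ZM| = 28.8, M = (48.1, 30.8). Then |KM| = |M − K| = 57.1.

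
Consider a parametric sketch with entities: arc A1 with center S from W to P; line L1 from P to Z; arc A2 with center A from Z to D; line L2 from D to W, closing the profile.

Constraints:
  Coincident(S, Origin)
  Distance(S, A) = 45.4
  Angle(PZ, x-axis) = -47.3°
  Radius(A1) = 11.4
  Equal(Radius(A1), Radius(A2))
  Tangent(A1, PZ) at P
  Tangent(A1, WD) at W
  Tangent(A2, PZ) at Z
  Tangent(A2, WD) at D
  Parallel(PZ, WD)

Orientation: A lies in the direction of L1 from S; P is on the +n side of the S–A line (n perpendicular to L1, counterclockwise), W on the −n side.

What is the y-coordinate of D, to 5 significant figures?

-41.096

The slot axis is L1's direction at -47.3°, so u = (cos -47.3°, sin -47.3°) = (0.67816, -0.73491) and n = (−sin -47.3°, cos -47.3°) = (0.73491, 0.67816). S is at the origin and A lies 45.4 along u from S, so A = 45.4·u = (30.788, -33.365). Tangency of A1 to both parallel lines with radius 11.4 puts P and W at S ± 11.4·n: P = (8.3780, 7.7310), W = (-8.3780, -7.7310). Equal radii place Z and D the same way about A: Z = A + 11.4·n = (39.166, -25.634), D = A − 11.4·n = (22.410, -41.096). So D.y = -41.096.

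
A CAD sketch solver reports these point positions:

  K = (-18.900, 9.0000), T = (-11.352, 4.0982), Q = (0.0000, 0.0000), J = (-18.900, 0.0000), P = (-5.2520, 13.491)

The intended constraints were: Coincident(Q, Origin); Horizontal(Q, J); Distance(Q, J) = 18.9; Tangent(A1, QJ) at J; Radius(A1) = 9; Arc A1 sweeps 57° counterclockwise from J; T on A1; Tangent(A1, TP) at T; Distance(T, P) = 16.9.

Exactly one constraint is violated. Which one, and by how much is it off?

Distance(T, P) = 16.9 — off by 5.70.

Q = (0.00, 0.00) ✓; Q.y = 0.00, J.y = 0.00 ✓; |QJ| = 18.90 ✓; ∠(KJ, JQ) = 90.00° ✓; |KJ| = 9.000 ✓; bearing(K→T) − bearing(K→J) = 57.00° ✓; |KT| = 9.000 ✓; ∠(KT, TP) = 90.00° ✓; |TP| = 11.20 ✗.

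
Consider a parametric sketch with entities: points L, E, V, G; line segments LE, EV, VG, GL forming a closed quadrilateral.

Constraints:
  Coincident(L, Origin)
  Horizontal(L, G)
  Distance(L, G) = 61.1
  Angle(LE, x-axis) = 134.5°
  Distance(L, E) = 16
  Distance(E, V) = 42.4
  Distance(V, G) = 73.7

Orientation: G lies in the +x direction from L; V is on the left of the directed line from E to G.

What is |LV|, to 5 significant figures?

50.265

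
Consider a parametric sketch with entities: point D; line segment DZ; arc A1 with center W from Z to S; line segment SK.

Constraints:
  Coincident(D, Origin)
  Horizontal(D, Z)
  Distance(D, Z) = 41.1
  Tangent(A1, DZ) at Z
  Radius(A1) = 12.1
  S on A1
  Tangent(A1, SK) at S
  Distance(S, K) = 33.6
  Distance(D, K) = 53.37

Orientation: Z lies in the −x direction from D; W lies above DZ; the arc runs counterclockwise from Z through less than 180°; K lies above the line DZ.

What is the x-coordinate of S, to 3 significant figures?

-29.0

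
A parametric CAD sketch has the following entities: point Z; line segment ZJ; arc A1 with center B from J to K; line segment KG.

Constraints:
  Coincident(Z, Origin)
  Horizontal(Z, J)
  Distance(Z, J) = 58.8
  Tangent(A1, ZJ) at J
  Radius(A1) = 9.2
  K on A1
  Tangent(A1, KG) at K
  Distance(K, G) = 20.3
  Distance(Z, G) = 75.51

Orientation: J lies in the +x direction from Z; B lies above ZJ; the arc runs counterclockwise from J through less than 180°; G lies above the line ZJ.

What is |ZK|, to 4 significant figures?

68.46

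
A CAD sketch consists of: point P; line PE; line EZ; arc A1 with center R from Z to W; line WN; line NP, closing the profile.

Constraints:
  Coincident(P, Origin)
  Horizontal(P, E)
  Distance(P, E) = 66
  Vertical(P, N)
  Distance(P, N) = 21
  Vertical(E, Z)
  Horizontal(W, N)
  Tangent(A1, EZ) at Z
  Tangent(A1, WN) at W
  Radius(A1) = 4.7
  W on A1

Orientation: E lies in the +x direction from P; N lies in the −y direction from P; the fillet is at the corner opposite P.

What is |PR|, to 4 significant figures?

63.43

P is at the origin; PE is horizontal with |PE| = 66.0 and E on the +x side, so E = (66.00, 0.000). PN is vertical with |PN| = 21.0 and N on the −y side, so N = (0.000, -21.00). The virtual corner opposite P is at (66.00, -21.00). Since A1 is tangent to EZ there, RZ ⟂ EZ and tangency of A1 to WN means the radius RW is perpendicular to WN, with radius 4.7, so the center R sits 4.7 in from both sides at R = (61.30, -16.30). Then |PR| = |R − P| = 63.43.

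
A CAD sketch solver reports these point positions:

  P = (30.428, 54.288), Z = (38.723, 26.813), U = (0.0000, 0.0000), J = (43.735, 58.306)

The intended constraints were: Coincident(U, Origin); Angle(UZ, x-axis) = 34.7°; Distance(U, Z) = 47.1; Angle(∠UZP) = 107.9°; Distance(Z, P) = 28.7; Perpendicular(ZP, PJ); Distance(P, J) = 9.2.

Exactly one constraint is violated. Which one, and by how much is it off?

Distance(P, J) = 9.2 — off by 4.70.

U = (0.00, 0.00) ✓; UZ at 34.70° ✓; |UZ| = 47.10 ✓; ∠UZP = 107.9° ✓; |ZP| = 28.70 ✓; ∠(ZP, PJ) = 90.00° ✓; |PJ| = 13.90 ✗.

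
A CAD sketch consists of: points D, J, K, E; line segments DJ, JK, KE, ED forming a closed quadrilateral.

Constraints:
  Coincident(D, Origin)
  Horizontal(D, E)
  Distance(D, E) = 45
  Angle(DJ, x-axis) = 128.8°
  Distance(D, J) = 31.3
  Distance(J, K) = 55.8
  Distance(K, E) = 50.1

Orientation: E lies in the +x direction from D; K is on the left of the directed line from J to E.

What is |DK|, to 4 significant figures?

57.16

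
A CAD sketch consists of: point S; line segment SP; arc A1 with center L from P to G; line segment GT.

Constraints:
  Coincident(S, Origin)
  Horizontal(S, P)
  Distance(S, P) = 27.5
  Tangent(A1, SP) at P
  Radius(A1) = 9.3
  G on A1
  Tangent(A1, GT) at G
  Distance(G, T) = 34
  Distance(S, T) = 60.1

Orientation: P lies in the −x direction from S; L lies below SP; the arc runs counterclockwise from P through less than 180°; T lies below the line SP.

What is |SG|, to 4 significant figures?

37.18

Checks: ∠(LP, PS) = 90.00° ✓; |LG| = 9.300 ✓; ∠(LG, GT) = 90.00° ✓; |GT| = 34.00 ✓; |ST| = 60.10 ✓.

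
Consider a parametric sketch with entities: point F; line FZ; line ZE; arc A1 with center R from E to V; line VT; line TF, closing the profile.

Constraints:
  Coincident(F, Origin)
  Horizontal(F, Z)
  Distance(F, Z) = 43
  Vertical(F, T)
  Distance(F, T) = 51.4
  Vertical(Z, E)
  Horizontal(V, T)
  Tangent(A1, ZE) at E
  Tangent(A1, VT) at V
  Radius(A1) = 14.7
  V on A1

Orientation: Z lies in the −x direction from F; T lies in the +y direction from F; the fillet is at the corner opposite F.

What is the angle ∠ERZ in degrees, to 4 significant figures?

68.17°

F is at the origin; F and Z share the same y with |FZ| = 43.0 and Z on the −x side, so Z = (-43.00, 0.000). F and T share the same x with |FT| = 51.4 and T on the +y side, so T = (0.000, 51.40). The virtual corner opposite F is at (-43.00, 51.40). The tangent condition forces RE to be normal to ZE and A1 meets VT tangentially, so RV is at right angles to VT, with radius 14.7, so the center R sits 14.7 in from both sides at R = (-28.30, 36.70). That places the tangent points at E = (-43.00, 36.70) on ZE and V = (-28.30, 51.40) on VT. Then cos ∠ERZ = RE·RZ / (|RE||RZ|), giving 68.17°.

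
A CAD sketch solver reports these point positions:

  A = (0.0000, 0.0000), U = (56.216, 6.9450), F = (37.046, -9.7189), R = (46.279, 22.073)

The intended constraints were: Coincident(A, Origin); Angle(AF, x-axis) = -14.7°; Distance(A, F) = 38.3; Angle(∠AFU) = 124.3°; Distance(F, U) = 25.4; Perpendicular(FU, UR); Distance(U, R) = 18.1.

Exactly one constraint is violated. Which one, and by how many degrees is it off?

Perpendicular(FU, UR) — off by 7.70°.

A = (0.00, 0.00) ✓; AF at -14.70° ✓; |AF| = 38.30 ✓; ∠AFU = 124.3° ✓; |FU| = 25.40 ✓; ∠(FU, UR) = 82.30° ✗; |UR| = 18.10 ✓.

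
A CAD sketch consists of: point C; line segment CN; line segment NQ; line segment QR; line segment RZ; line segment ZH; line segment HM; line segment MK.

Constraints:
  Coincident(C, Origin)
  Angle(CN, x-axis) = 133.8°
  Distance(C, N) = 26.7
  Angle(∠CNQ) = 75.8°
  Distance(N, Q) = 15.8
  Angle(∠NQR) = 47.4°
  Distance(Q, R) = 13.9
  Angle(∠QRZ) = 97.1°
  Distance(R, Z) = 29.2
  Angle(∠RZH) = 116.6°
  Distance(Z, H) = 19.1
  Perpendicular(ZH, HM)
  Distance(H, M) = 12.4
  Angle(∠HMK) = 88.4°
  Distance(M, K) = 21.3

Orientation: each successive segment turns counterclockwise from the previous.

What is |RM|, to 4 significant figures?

34.97

∠RZH = 116.6° gives ZH at 156.9° from the x-axis; with |ZH| = 19.1, H = (-32.54, 45.07). ZH is perpendicular to HM, so HM runs at -113.1°; with |HM| = 12.4, M = (-37.41, 33.66). Then |RM| = |M − R| = 34.97.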